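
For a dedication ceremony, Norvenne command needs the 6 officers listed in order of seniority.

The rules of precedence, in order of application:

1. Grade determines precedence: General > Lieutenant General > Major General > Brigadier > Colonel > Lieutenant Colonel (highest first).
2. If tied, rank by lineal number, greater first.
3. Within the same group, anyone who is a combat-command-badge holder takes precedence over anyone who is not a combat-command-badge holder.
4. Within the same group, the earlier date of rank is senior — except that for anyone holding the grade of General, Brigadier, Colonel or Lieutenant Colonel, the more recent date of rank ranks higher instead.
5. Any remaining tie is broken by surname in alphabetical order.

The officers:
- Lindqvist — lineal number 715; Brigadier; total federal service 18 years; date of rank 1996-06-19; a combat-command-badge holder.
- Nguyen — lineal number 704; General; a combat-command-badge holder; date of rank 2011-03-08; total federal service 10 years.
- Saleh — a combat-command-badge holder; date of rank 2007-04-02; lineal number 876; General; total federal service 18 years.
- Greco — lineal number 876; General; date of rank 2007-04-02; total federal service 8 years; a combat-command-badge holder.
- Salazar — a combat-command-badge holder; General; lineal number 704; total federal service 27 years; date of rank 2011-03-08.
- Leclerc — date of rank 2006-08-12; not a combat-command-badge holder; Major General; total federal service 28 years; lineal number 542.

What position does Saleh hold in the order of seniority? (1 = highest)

By grade: Greco, Saleh, Nguyen and Salazar (General); then Leclerc (Major General); then Lindqvist (Brigadier).
Among Greco, Saleh, Nguyen and Salazar, by lineal number (higher first): Greco and Saleh (876) before Nguyen and Salazar (704).
Greco and Saleh are each a combat-command-badge holder, so the next rule applies.
Greco and Saleh both have date of rank 2007-04-02, so the next rule applies.
Among Greco and Saleh, alphabetically by surname: Greco before Saleh.
Nguyen and Salazar are each a combat-command-badge holder, so the next rule applies.
Nguyen and Salazar both have date of rank 2011-03-08, so the next rule applies.
Among Nguyen and Salazar, alphabetically by surname: Nguyen before Salazar.
Order: Greco, Saleh, Nguyen, Salazar, Leclerc, Lindqvist. So position 2.

2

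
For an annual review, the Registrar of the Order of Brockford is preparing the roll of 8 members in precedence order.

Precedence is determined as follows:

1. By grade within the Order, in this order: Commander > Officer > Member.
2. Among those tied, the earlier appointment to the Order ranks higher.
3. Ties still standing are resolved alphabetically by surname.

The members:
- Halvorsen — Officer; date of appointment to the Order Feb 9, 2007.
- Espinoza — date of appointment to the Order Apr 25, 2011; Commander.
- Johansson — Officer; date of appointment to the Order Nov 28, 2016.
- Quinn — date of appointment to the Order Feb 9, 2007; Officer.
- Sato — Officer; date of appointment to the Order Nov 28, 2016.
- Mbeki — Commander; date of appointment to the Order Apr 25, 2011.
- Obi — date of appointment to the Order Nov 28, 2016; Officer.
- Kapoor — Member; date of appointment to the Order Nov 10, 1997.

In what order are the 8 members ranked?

By grade within the Order: Espinoza and Mbeki (Commander); then Halvorsen, Quinn, Johansson, Obi and Sato (Officer); then Kapoor (Member).
Espinoza and Mbeki both have date of appointment to the Order Apr 25, 2011, so the next rule applies.
Among Espinoza and Mbeki, alphabetically by surname: Espinoza before Mbeki.
Among Halvorsen, Quinn, Johansson, Obi and Sato, by date of appointment to the Order (earlier first): Halvorsen and Quinn (Feb 9, 2007) before Johansson, Obi and Sato (Nov 28, 2016).
Among Halvorsen and Quinn, alphabetically by surname: Halvorsen before Quinn.
Among Johansson, Obi and Sato, alphabetically by surname: Johansson before Obi before Sato.
Full order: Espinoza, Mbeki, Halvorsen, Quinn, Johansson, Obi, Sato, Kapoor.

Espinoza, Mbeki, Halvorsen, Quinn, Johansson, Obi, Sato, Kapoor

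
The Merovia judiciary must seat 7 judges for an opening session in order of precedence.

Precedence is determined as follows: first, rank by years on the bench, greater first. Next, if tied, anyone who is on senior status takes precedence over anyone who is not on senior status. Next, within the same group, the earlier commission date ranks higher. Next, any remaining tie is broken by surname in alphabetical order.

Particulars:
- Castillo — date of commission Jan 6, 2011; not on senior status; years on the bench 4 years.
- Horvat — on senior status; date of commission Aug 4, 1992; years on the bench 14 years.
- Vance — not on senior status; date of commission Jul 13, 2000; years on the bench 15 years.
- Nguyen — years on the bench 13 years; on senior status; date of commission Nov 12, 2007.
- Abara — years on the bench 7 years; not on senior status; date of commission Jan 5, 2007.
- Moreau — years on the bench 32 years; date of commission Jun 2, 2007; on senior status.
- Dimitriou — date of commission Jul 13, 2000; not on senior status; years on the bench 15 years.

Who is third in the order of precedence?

Vance

By years on the bench (higher first): Moreau (32 years); then Dimitriou and Vance (both 15 years); then Horvat (14 years); then Nguyen (13 years); then Abara (7 years); then Castillo (4 years).
Dimitriou and Vance are each not on senior status, so the next rule applies.
Dimitriou and Vance both have date of commission Jul 13, 2000, so the next rule applies.
Among Dimitriou and Vance, alphabetically by surname: Dimitriou before Vance.
Order: Moreau, Dimitriou, Vance, Horvat, Nguyen, Abara, Castillo.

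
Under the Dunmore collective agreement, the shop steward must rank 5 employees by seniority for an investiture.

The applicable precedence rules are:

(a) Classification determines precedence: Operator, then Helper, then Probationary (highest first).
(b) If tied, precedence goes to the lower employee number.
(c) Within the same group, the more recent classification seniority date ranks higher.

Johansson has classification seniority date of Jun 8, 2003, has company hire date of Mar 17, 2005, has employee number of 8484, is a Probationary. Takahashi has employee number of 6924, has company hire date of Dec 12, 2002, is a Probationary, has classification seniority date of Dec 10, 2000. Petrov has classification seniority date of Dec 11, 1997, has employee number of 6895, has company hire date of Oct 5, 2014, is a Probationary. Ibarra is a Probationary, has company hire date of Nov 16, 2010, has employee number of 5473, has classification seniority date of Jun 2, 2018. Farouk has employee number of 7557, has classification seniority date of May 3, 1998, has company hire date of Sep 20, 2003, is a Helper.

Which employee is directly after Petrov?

By classification: Farouk (Helper); then Ibarra, Petrov, Takahashi and Johansson (Probationary).
Among Ibarra, Petrov, Takahashi and Johansson, by employee number (lower first): Ibarra (5473) before Petrov (6895) before Takahashi (6924) before Johansson (8484).
Order: Farouk, Ibarra, Petrov, Takahashi, Johansson.

Takahashi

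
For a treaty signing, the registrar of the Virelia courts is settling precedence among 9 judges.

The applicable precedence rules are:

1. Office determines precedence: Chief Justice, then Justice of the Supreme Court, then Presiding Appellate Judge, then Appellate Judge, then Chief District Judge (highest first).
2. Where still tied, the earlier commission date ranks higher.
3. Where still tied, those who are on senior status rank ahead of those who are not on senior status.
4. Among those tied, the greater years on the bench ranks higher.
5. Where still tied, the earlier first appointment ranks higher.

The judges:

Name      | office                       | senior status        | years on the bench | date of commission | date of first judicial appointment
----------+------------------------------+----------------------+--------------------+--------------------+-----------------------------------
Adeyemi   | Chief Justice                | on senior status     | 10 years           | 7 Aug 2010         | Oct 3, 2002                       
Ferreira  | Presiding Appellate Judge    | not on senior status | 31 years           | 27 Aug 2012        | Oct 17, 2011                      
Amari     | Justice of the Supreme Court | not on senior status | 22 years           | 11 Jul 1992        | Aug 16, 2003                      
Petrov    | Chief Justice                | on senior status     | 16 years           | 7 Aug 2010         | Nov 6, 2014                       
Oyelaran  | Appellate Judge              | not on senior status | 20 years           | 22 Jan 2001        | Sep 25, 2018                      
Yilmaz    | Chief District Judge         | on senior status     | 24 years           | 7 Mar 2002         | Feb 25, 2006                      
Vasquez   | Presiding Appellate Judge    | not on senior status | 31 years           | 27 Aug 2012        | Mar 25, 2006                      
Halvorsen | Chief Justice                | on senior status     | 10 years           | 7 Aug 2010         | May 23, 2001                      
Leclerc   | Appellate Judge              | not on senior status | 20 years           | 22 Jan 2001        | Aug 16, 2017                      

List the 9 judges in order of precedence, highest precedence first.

By office: Petrov, Halvorsen and Adeyemi (Chief Justice); then Amari (Justice of the Supreme Court); then Vasquez and Ferreira (Presiding Appellate Judge); then Leclerc and Oyelaran (Appellate Judge); then Yilmaz (Chief District Judge).
Petrov, Halvorsen and Adeyemi all have date of commission 7 Aug 2010, so the next rule applies.
Petrov, Halvorsen and Adeyemi are each on senior status, so the next rule applies.
Among Petrov, Halvorsen and Adeyemi, by years on the bench (higher first): Petrov (16 years) before Halvorsen and Adeyemi (10 years).
Among Halvorsen and Adeyemi, by date of first judicial appointment (earlier first): Halvorsen (May 23, 2001) before Adeyemi (Oct 3, 2002).
Vasquez and Ferreira both have date of commission 27 Aug 2012, so the next rule applies.
Vasquez and Ferreira are each not on senior status, so the next rule applies.
Vasquez and Ferreira both have years on the bench 31 years, so the next rule applies.
Among Vasquez and Ferreira, by date of first judicial appointment (earlier first): Vasquez (Mar 25, 2006) before Ferreira (Oct 17, 2011).
Leclerc and Oyelaran both have date of commission 22 Jan 2001, so the next rule applies.
Leclerc and Oyelaran are each not on senior status, so the next rule applies.
Leclerc and Oyelaran both have years on the bench 20 years, so the next rule applies.
Among Leclerc and Oyelaran, by date of first judicial appointment (earlier first): Leclerc (Aug 16, 2017) before Oyelaran (Sep 25, 2018).
Full order: Petrov, Halvorsen, Adeyemi, Amari, Vasquez, Ferreira, Leclerc, Oyelaran, Yilmaz.

Petrov, Halvorsen, Adeyemi, Amari, Vasquez, Ferreira, Leclerc, Oyelaran, Yilmaz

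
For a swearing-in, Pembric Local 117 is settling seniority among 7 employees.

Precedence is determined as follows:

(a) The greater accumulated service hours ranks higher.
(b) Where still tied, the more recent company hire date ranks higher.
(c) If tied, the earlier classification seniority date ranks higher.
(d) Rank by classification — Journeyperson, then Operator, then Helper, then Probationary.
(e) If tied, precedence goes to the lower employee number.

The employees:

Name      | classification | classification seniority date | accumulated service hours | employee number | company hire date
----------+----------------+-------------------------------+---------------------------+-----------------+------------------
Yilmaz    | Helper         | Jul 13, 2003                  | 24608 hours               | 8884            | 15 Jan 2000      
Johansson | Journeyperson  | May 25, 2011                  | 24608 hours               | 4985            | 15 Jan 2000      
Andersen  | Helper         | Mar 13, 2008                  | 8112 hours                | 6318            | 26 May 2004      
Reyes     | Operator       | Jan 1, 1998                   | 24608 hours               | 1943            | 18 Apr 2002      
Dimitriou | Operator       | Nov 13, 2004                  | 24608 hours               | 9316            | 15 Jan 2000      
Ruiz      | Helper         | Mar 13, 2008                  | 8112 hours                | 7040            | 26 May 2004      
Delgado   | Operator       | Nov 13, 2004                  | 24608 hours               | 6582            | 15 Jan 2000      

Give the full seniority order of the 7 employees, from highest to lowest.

Reyes, Yilmaz, Delgado, Dimitriou, Johansson, Andersen, Ruiz

By accumulated service hours (higher first): Reyes, Yilmaz, Delgado, Dimitriou and Johansson (each 24608 hours); then Andersen and Ruiz (both 8112 hours).
Among Reyes, Yilmaz, Delgado, Dimitriou and Johansson, by company hire date (later first): Reyes (18 Apr 2002) before Yilmaz, Delgado, Dimitriou and Johansson (15 Jan 2000).
Among Yilmaz, Delgado, Dimitriou and Johansson, by classification seniority date (earlier first): Yilmaz (Jul 13, 2003) before Delgado and Dimitriou (Nov 13, 2004) before Johansson (May 25, 2011).
Delgado and Dimitriou are each Operator, so the next rule applies.
Among Delgado and Dimitriou, by employee number (lower first): Delgado (6582) before Dimitriou (9316).
Andersen and Ruiz both have company hire date 26 May 2004, so the next rule applies.
Andersen and Ruiz both have classification seniority date Mar 13, 2008, so the next rule applies.
Andersen and Ruiz are each Helper, so the next rule applies.
Among Andersen and Ruiz, by employee number (lower first): Andersen (6318) before Ruiz (7040).
Full order: Reyes, Yilmaz, Delgado, Dimitriou, Johansson, Andersen, Ruiz.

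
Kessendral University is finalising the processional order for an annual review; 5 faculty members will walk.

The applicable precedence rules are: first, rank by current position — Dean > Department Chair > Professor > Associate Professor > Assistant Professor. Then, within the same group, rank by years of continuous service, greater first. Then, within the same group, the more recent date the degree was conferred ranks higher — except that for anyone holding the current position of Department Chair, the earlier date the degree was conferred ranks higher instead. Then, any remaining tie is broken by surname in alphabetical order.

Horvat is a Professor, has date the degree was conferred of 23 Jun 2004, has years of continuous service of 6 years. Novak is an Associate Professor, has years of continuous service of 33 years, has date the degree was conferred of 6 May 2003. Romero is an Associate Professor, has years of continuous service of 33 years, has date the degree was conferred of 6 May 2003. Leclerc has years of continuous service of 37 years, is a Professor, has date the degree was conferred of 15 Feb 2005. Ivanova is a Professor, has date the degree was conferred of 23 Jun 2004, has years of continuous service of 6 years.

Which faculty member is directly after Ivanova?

Novak

By current position: Leclerc, Horvat and Ivanova (Professor); then Novak and Romero (Associate Professor).
Among Leclerc, Horvat and Ivanova, by years of continuous service (higher first): Leclerc (37 years) before Horvat and Ivanova (6 years).
Horvat and Ivanova both have date the degree was conferred 23 Jun 2004, so the next rule applies.
Among Horvat and Ivanova, alphabetically by surname: Horvat before Ivanova.
Novak and Romero both have years of continuous service 33 years, so the next rule applies.
Novak and Romero both have date the degree was conferred 6 May 2003, so the next rule applies.
Among Novak and Romero, alphabetically by surname: Novak before Romero.
Order: Leclerc, Horvat, Ivanova, Novak, Romero.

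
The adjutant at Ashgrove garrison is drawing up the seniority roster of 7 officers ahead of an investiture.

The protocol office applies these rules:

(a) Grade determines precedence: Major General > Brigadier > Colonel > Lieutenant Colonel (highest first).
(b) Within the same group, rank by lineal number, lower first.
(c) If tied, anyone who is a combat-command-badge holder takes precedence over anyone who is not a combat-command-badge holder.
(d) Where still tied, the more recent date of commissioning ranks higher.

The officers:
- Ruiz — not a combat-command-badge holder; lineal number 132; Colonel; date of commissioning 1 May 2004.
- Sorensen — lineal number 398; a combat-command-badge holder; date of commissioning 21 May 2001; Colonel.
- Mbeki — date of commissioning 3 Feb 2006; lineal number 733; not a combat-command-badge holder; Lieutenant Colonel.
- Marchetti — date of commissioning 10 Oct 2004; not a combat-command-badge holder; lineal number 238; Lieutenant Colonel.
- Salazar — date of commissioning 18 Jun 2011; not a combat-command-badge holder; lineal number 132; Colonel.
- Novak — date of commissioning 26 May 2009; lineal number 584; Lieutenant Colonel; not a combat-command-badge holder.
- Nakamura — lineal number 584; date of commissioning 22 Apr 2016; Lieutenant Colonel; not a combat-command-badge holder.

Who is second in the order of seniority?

Ruiz

By grade: Salazar, Ruiz and Sorensen (Colonel); then Marchetti, Nakamura, Novak and Mbeki (Lieutenant Colonel).
Among Salazar, Ruiz and Sorensen, by lineal number (lower first): Salazar and Ruiz (132) before Sorensen (398).
Salazar and Ruiz are each not a combat-command-badge holder, so the next rule applies.
Among Salazar and Ruiz, by date of commissioning (later first): Salazar (18 Jun 2011) before Ruiz (1 May 2004).
Among Marchetti, Nakamura, Novak and Mbeki, by lineal number (lower first): Marchetti (238) before Nakamura and Novak (584) before Mbeki (733).
Nakamura and Novak are each not a combat-command-badge holder, so the next rule applies.
Among Nakamura and Novak, by date of commissioning (later first): Nakamura (22 Apr 2016) before Novak (26 May 2009).
Order: Salazar, Ruiz, Sorensen, Marchetti, Nakamura, Novak, Mbeki.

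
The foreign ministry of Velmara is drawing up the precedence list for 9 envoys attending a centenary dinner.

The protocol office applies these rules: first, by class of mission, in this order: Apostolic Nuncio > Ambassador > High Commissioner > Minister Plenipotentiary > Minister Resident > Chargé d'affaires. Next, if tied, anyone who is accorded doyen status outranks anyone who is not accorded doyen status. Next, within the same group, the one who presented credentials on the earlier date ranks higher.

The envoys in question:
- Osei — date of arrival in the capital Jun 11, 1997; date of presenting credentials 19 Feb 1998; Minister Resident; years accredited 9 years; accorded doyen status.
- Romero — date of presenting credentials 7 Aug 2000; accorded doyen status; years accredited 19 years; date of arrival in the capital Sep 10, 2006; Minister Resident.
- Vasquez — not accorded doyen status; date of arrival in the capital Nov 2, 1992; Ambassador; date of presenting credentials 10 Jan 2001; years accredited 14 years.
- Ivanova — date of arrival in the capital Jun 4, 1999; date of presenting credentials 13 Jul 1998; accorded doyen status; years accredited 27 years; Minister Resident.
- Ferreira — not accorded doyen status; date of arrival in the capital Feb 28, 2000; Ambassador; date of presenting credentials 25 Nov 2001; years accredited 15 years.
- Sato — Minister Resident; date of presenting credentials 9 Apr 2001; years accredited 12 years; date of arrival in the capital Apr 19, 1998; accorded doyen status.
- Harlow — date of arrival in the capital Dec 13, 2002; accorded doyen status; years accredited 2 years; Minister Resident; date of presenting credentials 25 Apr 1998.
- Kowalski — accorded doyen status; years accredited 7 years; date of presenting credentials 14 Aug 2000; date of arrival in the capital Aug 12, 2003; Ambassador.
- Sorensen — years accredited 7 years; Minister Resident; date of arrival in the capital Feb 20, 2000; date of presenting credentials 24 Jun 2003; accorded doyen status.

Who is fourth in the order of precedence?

Osei

By class of mission: Kowalski, Vasquez and Ferreira (Ambassador); then Osei, Harlow, Ivanova, Romero, Sato and Sorensen (Minister Resident).
Among Kowalski, Vasquez and Ferreira, accorded doyen status before not accorded doyen status: Kowalski (accorded doyen status) before Vasquez and Ferreira (not accorded doyen status).
Among Vasquez and Ferreira, by date of presenting credentials (earlier first): Vasquez (10 Jan 2001) before Ferreira (25 Nov 2001).
Osei, Harlow, Ivanova, Romero, Sato and Sorensen are each accorded doyen status, so the next rule applies.
Among Osei, Harlow, Ivanova, Romero, Sato and Sorensen, by date of presenting credentials (earlier first): Osei (19 Feb 1998) before Harlow (25 Apr 1998) before Ivanova (13 Jul 1998) before Romero (7 Aug 2000) before Sato (9 Apr 2001) before Sorensen (24 Jun 2003).
Order: Kowalski, Vasquez, Ferreira, Osei, Harlow, Ivanova, Romero, Sato, Sorensen.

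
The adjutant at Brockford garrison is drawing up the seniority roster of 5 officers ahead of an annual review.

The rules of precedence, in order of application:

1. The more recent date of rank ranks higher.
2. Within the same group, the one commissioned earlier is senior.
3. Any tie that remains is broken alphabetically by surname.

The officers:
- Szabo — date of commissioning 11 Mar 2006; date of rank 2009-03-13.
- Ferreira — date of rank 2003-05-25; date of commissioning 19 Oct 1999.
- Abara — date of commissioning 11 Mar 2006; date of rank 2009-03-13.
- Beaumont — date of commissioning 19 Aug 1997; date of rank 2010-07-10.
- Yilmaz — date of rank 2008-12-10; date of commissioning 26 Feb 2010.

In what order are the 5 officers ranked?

Beaumont, Abara, Szabo, Yilmaz, Ferreira

By date of rank (later first): Beaumont (2010-07-10); then Abara and Szabo (both 2009-03-13); then Yilmaz (2008-12-10); then Ferreira (2003-05-25).
Abara and Szabo both have date of commissioning 11 Mar 2006, so the next rule applies.
Among Abara and Szabo, alphabetically by surname: Abara before Szabo.
Full order: Beaumont, Abara, Szabo, Yilmaz, Ferreira.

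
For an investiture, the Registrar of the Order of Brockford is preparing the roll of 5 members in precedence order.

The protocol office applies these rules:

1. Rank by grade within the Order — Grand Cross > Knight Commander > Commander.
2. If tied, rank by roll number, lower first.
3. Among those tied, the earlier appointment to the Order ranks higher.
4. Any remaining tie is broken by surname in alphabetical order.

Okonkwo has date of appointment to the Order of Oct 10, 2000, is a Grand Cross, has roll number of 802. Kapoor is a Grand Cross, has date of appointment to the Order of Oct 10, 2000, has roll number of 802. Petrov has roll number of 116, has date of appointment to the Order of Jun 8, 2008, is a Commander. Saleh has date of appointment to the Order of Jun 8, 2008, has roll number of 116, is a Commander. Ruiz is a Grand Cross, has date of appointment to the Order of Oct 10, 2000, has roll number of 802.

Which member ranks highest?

By grade within the Order: Kapoor, Okonkwo and Ruiz (Grand Cross); then Petrov and Saleh (Commander).
Kapoor, Okonkwo and Ruiz all have roll number 802, so the next rule applies.
Kapoor, Okonkwo and Ruiz all have date of appointment to the Order Oct 10, 2000, so the next rule applies.
Among Kapoor, Okonkwo and Ruiz, alphabetically by surname: Kapoor before Okonkwo before Ruiz.
Petrov and Saleh both have roll number 116, so the next rule applies.
Petrov and Saleh both have date of appointment to the Order Jun 8, 2008, so the next rule applies.
Among Petrov and Saleh, alphabetically by surname: Petrov before Saleh.
Order: Kapoor, Okonkwo, Ruiz, Petrov, Saleh.

Kapoor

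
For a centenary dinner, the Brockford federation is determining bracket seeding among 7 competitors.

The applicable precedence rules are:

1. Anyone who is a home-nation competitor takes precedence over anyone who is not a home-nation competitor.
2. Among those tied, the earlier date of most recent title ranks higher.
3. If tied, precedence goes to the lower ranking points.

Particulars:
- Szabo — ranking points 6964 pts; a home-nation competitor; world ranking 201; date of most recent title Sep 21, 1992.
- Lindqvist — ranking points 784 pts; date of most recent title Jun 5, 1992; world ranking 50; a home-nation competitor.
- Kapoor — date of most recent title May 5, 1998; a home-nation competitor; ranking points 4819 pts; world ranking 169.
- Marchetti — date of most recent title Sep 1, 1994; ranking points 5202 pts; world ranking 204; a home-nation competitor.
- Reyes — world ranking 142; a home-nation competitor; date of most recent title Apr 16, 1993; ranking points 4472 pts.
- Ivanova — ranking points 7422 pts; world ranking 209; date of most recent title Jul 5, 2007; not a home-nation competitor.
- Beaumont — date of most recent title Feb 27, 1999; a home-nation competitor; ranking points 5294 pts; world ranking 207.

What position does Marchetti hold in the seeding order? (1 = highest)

4

By the first rule: Lindqvist, Szabo, Reyes, Marchetti, Kapoor and Beaumont (each a home-nation competitor); then Ivanova (not a home-nation competitor).
Among Lindqvist, Szabo, Reyes, Marchetti, Kapoor and Beaumont, by date of most recent title (earlier first): Lindqvist (Jun 5, 1992) before Szabo (Sep 21, 1992) before Reyes (Apr 16, 1993) before Marchetti (Sep 1, 1994) before Kapoor (May 5, 1998) before Beaumont (Feb 27, 1999).
Order: Lindqvist, Szabo, Reyes, Marchetti, Kapoor, Beaumont, Ivanova. So position 4.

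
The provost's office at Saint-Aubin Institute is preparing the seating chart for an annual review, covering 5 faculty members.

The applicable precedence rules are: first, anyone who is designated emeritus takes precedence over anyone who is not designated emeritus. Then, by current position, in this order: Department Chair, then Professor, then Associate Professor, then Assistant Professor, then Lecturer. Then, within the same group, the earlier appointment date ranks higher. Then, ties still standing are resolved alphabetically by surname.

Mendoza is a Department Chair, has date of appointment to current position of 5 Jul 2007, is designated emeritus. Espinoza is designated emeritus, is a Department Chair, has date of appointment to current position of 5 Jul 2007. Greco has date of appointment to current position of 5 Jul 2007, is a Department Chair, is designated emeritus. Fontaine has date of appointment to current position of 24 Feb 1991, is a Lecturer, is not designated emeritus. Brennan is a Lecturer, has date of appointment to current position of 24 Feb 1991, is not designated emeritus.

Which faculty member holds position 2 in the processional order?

Greco

By the first rule: Espinoza, Greco and Mendoza (each designated emeritus); then Brennan and Fontaine (both not designated emeritus).
Espinoza, Greco and Mendoza are each Department Chair, so the next rule applies.
Espinoza, Greco and Mendoza all have date of appointment to current position 5 Jul 2007, so the next rule applies.
Among Espinoza, Greco and Mendoza, alphabetically by surname: Espinoza before Greco before Mendoza.
Brennan and Fontaine are each Lecturer, so the next rule applies.
Brennan and Fontaine both have date of appointment to current position 24 Feb 1991, so the next rule applies.
Among Brennan and Fontaine, alphabetically by surname: Brennan before Fontaine.
Order: Espinoza, Greco, Mendoza, Brennan, Fontaine.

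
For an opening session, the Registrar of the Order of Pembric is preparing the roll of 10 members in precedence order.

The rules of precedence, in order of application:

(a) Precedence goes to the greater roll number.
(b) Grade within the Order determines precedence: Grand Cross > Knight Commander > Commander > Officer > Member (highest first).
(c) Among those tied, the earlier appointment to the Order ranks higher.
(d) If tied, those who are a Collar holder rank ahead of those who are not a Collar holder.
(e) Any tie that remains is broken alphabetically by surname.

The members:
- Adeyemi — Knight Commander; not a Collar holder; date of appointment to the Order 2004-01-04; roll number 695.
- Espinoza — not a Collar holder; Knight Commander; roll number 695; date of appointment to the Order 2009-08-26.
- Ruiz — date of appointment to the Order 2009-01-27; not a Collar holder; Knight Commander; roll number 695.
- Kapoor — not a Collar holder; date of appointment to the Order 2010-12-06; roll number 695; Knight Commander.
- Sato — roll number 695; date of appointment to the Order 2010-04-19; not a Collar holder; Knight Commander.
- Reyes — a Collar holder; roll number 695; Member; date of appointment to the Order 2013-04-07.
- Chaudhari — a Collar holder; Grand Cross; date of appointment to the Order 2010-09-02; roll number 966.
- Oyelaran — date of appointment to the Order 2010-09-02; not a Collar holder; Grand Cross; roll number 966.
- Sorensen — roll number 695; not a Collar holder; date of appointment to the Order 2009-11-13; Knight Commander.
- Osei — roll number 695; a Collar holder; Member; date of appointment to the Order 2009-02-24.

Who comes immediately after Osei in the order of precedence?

Reyes

By roll number (higher first): Chaudhari and Oyelaran (both 966); then Adeyemi, Ruiz, Espinoza, Sorensen, Sato, Kapoor, Osei and Reyes (each 695).
Chaudhari and Oyelaran are each Grand Cross, so the next rule applies.
Chaudhari and Oyelaran both have date of appointment to the Order 2010-09-02, so the next rule applies.
Among Chaudhari and Oyelaran, a Collar holder before not a Collar holder: Chaudhari (a Collar holder) before Oyelaran (not a Collar holder).
Among Adeyemi, Ruiz, Espinoza, Sorensen, Sato, Kapoor, Osei and Reyes, by grade within the Order: Adeyemi, Ruiz, Espinoza, Sorensen, Sato and Kapoor (Knight Commander) before Osei and Reyes (Member).
Among Adeyemi, Ruiz, Espinoza, Sorensen, Sato and Kapoor, by date of appointment to the Order (earlier first): Adeyemi (2004-01-04) before Ruiz (2009-01-27) before Espinoza (2009-08-26) before Sorensen (2009-11-13) before Sato (2010-04-19) before Kapoor (2010-12-06).
Among Osei and Reyes, by date of appointment to the Order (earlier first): Osei (2009-02-24) before Reyes (2013-04-07).
Order: Chaudhari, Oyelaran, Adeyemi, Ruiz, Espinoza, Sorensen, Sato, Kapoor, Osei, Reyes.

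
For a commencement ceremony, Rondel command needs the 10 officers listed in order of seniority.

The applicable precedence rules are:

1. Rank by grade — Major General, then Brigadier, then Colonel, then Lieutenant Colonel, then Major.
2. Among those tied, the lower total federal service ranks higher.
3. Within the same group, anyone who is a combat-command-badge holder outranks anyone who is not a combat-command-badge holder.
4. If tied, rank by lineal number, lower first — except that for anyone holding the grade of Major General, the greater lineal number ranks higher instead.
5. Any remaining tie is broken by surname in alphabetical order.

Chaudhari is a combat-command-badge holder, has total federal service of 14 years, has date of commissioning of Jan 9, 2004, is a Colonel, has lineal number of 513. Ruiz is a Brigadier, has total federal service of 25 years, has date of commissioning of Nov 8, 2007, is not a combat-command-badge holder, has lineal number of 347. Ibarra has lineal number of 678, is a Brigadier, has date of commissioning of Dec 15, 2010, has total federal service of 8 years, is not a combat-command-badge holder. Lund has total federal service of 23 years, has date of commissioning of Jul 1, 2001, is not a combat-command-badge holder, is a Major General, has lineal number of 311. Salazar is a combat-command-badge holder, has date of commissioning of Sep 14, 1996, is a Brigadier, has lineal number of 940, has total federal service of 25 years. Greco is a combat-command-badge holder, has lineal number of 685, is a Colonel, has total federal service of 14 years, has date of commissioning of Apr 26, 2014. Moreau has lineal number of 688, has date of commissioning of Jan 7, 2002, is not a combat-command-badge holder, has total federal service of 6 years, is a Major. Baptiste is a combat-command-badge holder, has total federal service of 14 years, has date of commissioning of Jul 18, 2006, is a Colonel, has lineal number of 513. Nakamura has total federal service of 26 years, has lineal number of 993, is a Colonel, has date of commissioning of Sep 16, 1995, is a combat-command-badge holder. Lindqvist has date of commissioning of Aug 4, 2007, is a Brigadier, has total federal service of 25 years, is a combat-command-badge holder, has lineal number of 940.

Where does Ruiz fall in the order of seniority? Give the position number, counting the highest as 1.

By grade: Lund (Major General); then Ibarra, Lindqvist, Salazar and Ruiz (Brigadier); then Baptiste, Chaudhari, Greco and Nakamura (Colonel); then Moreau (Major).
Among Ibarra, Lindqvist, Salazar and Ruiz, by total federal service (lower first): Ibarra (8 years) before Lindqvist, Salazar and Ruiz (25 years).
Among Lindqvist, Salazar and Ruiz, a combat-command-badge holder before not a combat-command-badge holder: Lindqvist and Salazar (a combat-command-badge holder) before Ruiz (not a combat-command-badge holder).
Lindqvist and Salazar both have lineal number 940, so the next rule applies.
Among Lindqvist and Salazar, alphabetically by surname: Lindqvist before Salazar.
Among Baptiste, Chaudhari, Greco and Nakamura, by total federal service (lower first): Baptiste, Chaudhari and Greco (14 years) before Nakamura (26 years).
Baptiste, Chaudhari and Greco are each a combat-command-badge holder, so the next rule applies.
Among Baptiste, Chaudhari and Greco, by lineal number (lower first): Baptiste and Chaudhari (513) before Greco (685).
Among Baptiste and Chaudhari, alphabetically by surname: Baptiste before Chaudhari.
Order: Lund, Ibarra, Lindqvist, Salazar, Ruiz, Baptiste, Chaudhari, Greco, Nakamura, Moreau. So position 5.

5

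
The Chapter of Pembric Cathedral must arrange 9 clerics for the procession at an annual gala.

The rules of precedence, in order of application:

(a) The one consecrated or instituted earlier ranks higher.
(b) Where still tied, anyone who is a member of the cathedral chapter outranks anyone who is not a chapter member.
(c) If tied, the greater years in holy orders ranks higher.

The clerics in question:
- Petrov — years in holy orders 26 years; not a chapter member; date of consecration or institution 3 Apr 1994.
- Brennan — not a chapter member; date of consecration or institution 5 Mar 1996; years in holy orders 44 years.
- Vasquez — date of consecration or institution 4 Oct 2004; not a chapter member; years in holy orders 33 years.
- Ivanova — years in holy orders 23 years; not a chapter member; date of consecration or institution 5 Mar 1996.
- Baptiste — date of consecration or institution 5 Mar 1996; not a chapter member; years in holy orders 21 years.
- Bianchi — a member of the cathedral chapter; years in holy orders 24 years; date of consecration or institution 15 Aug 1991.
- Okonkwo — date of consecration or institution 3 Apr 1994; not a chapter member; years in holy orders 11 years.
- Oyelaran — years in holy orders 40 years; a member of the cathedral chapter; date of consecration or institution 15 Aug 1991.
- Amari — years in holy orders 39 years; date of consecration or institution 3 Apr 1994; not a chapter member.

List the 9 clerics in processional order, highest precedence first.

By date of consecration or institution (earlier first): Oyelaran and Bianchi (both 15 Aug 1991); then Amari, Petrov and Okonkwo (each 3 Apr 1994); then Brennan, Ivanova and Baptiste (each 5 Mar 1996); then Vasquez (4 Oct 2004).
Oyelaran and Bianchi are each a member of the cathedral chapter, so the next rule applies.
Among Oyelaran and Bianchi, by years in holy orders (higher first): Oyelaran (40 years) before Bianchi (24 years).
Amari, Petrov and Okonkwo are each not a chapter member, so the next rule applies.
Among Amari, Petrov and Okonkwo, by years in holy orders (higher first): Amari (39 years) before Petrov (26 years) before Okonkwo (11 years).
Brennan, Ivanova and Baptiste are each not a chapter member, so the next rule applies.
Among Brennan, Ivanova and Baptiste, by years in holy orders (higher first): Brennan (44 years) before Ivanova (23 years) before Baptiste (21 years).
Full order: Oyelaran, Bianchi, Amari, Petrov, Okonkwo, Brennan, Ivanova, Baptiste, Vasquez.

Oyelaran, Bianchi, Amari, Petrov, Okonkwo, Brennan, Ivanova, Baptiste, Vasquez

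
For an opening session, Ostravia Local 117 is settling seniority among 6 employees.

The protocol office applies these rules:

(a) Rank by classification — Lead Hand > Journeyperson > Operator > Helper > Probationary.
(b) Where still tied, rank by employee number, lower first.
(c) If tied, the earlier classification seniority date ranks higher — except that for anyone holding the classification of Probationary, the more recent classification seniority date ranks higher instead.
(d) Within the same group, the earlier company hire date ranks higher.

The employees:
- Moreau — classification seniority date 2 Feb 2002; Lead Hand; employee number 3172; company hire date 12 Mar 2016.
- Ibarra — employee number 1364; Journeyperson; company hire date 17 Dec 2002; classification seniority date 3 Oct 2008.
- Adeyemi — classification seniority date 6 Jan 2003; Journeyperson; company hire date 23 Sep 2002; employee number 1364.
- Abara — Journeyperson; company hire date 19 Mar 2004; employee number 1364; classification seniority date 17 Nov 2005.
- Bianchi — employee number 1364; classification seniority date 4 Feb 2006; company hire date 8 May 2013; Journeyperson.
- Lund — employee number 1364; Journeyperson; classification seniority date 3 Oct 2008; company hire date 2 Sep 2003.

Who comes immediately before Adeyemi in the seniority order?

By classification: Moreau (Lead Hand); then Adeyemi, Abara, Bianchi, Ibarra and Lund (Journeyperson).
Adeyemi, Abara, Bianchi, Ibarra and Lund all have employee number 1364, so the next rule applies.
Among Adeyemi, Abara, Bianchi, Ibarra and Lund, by classification seniority date (earlier first): Adeyemi (6 Jan 2003) before Abara (17 Nov 2005) before Bianchi (4 Feb 2006) before Ibarra and Lund (3 Oct 2008).
Among Ibarra and Lund, by company hire date (earlier first): Ibarra (17 Dec 2002) before Lund (2 Sep 2003).
Order: Moreau, Adeyemi, Abara, Bianchi, Ibarra, Lund.

Moreau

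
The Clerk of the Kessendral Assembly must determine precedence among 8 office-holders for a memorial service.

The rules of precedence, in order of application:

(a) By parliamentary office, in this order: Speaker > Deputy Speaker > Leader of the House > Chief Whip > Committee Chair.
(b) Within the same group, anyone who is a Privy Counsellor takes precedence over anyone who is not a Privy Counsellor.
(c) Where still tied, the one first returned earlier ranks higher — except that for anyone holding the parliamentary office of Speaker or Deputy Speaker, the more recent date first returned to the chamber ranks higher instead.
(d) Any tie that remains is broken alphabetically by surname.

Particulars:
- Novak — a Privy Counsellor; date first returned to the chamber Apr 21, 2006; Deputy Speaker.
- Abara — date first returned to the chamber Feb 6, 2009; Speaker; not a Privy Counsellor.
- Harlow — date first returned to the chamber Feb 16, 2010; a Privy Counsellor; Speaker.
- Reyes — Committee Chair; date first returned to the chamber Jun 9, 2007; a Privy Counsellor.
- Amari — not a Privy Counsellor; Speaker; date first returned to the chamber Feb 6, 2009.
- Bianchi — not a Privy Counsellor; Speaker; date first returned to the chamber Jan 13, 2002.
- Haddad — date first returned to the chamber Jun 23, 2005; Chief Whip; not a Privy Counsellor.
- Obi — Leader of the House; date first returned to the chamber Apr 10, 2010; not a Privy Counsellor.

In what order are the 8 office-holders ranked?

By parliamentary office: Harlow, Abara, Amari and Bianchi (Speaker); then Novak (Deputy Speaker); then Obi (Leader of the House); then Haddad (Chief Whip); then Reyes (Committee Chair).
Among Harlow, Abara, Amari and Bianchi, a Privy Counsellor before not a Privy Counsellor: Harlow (a Privy Counsellor) before Abara, Amari and Bianchi (not a Privy Counsellor).
Among Abara, Amari and Bianchi, by date first returned to the chamber (later first) (reversed rule for this group): Abara and Amari (Feb 6, 2009) before Bianchi (Jan 13, 2002).
Among Abara and Amari, alphabetically by surname: Abara before Amari.
Full order: Harlow, Abara, Amari, Bianchi, Novak, Obi, Haddad, Reyes.

Harlow, Abara, Amari, Bianchi, Novak, Obi, Haddad, Reyes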